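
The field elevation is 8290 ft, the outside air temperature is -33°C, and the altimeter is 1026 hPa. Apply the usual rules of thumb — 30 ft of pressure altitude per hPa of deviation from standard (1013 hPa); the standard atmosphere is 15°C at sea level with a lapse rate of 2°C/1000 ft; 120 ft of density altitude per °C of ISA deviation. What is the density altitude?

4036 ft

Pressure altitude = 8290 + (1013 − 1026) × 30 = 8290 + (-390) = 7900 ft.
ISA temperature at 7900 ft = 15 − 2 × (7900/1000) = -0.8°C.
ISA deviation = -33 − (-0.8) = -32.2°C.
Density altitude = 7900 + 120 × (-32.2) = 4036 ft.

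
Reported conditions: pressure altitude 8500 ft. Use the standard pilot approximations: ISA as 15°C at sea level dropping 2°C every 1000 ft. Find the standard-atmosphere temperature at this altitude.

ISA temperature = 15 − 2 × (8500/1000) = 15 − 17 = -2°C.

-2°C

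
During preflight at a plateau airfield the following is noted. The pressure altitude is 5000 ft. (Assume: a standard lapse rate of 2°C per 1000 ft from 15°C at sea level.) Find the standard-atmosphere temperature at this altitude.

5°C

ISA temperature = 15 − 2 × (5000/1000) = 15 − 10 = 5°C.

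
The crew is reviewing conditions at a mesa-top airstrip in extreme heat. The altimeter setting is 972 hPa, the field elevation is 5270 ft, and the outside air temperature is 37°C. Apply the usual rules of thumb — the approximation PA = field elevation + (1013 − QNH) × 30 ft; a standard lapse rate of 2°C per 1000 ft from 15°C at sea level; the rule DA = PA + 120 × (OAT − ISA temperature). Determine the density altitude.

10700 ft

Pressure altitude = 5270 + (1013 − 972) × 30 = 5270 + (+1230) = 6500 ft.
ISA temperature at 6500 ft = 15 − 2 × (6500/1000) = 2°C.
ISA deviation = 37 − 2 = +35°C.
Density altitude = 6500 + 120 × (35) = 10700 ft.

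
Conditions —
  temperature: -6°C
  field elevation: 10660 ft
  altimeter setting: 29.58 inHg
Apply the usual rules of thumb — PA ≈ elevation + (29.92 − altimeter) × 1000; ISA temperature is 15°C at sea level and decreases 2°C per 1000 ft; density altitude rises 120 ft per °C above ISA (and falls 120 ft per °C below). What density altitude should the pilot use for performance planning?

Pressure altitude = 10660 + (29.92 − 29.58) × 1000 = 10660 + (+340) = 11000 ft.
ISA temperature at 11000 ft = 15 − 2 × (11000/1000) = -7°C.
ISA deviation = -6 − (-7) = +1°C.
Density altitude = 11000 + 120 × (1) = 11120 ft.

11120 ft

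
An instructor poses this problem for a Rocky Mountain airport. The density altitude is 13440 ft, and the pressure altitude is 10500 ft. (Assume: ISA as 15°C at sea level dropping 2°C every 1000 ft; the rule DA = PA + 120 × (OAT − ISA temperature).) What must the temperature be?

18.5°C

Density altitude − pressure altitude = 13440 − 10500 = +2940 ft.
At 120 ft/°C that is an ISA deviation of 2940/120 = +24.5°C.
ISA temperature at 10500 ft = 15 − 2 × (10500/1000) = -6°C.
OAT = ISA + deviation = -6 + (+24.5) = 18.5°C.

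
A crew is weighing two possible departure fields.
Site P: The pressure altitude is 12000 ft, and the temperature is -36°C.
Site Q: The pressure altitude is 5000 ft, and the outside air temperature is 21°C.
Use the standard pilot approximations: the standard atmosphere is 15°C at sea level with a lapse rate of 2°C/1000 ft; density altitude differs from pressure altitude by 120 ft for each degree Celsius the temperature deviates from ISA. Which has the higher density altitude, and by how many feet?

Site P by 1840 ft

Site P: ISA temp = -9°C, deviation -27°C, DA = 12000 + 120 × (-27) = 8760 ft.
Site Q: ISA temp = 5°C, deviation +16°C, DA = 5000 + 120 × 16 = 6920 ft.
Site P is higher by 8760 − 6920 = 1840 ft.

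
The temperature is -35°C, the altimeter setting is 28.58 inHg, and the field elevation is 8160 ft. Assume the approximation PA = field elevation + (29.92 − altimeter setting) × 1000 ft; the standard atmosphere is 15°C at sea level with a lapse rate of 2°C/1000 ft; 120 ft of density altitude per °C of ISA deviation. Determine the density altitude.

5780 ft

Pressure altitude = 8160 + (29.92 − 28.58) × 1000 = 8160 + (+1340) = 9500 ft.
ISA temperature at 9500 ft = 15 − 2 × (9500/1000) = -4°C.
ISA deviation = -35 − (-4) = -31°C.
Density altitude = 9500 + 120 × (-31) = 5780 ft.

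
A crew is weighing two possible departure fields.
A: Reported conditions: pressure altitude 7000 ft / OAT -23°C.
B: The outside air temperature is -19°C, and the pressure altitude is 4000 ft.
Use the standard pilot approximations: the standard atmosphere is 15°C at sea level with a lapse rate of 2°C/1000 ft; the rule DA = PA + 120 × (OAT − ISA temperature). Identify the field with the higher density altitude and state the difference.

A: ISA temp = 1°C, deviation -24°C, DA = 7000 + 120 × (-24) = 4120 ft.
B: ISA temp = 7°C, deviation -26°C, DA = 4000 + 120 × (-26) = 880 ft.
A is higher by 4120 − 880 = 3240 ft.

A by 3240 ft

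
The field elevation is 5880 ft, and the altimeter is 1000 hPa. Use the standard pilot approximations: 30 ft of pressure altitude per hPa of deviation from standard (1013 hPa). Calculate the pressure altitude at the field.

Pressure correction = (1013 − 1000) × 30 = +390 ft.
Pressure altitude = 5880 + (+390) = 6270 ft.

6270 ft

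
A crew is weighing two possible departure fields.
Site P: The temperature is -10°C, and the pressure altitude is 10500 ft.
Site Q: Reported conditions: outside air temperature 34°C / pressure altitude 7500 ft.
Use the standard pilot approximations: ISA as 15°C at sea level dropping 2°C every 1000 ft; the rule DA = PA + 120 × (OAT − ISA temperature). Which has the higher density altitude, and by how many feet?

Site P: ISA temp = -6°C, deviation -4°C, DA = 10500 + 120 × (-4) = 10020 ft.
Site Q: ISA temp = 0°C, deviation +34°C, DA = 7500 + 120 × 34 = 11580 ft.
Site Q is higher by 11580 − 10020 = 1560 ft.

Site Q by 1560 ft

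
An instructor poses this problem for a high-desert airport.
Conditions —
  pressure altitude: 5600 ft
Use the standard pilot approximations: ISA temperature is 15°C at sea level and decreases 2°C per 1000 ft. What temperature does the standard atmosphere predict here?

ISA temperature = 15 − 2 × (5600/1000) = 15 − 11.2 = 3.8°C.

3.8°C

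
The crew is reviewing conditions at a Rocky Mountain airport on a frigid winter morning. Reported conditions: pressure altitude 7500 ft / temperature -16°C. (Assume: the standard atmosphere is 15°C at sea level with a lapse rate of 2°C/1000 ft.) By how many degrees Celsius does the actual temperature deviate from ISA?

ISA temperature at 7500 ft = 15 − 2 × (7500/1000) = 0°C.
Deviation = OAT − ISA = -16 − 0 = -16°C.

ISA-16°C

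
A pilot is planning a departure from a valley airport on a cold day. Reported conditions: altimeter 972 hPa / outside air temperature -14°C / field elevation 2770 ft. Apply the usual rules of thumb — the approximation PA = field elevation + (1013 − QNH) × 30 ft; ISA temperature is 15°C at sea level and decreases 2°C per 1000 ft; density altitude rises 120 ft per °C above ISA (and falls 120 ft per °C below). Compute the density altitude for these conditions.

1480 ft

Pressure altitude = 2770 + (1013 − 972) × 30 = 2770 + (+1230) = 4000 ft.
ISA temperature at 4000 ft = 15 − 2 × (4000/1000) = 7°C.
ISA deviation = -14 − 7 = -21°C.
Density altitude = 4000 + 120 × (-21) = 1480 ft.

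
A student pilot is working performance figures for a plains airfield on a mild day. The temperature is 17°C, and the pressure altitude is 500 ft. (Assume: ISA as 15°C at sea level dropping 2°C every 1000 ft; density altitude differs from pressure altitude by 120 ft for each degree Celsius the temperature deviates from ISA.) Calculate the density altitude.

860 ft

ISA temperature at 500 ft = 15 − 2 × (500/1000) = 14°C.
ISA deviation = 17 − 14 = +3°C.
Density altitude = 500 + 120 × (3) = 500 + (+360) = 860 ft.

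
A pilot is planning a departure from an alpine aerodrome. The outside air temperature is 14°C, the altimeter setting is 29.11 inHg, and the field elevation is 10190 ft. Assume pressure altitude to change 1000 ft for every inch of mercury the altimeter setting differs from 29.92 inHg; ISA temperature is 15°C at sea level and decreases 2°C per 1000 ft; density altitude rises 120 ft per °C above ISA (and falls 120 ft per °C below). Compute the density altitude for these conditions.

13520 ft

Pressure altitude = 10190 + (29.92 − 29.11) × 1000 = 10190 + (+810) = 11000 ft.
ISA temperature at 11000 ft = 15 − 2 × (11000/1000) = -7°C.
ISA deviation = 14 − (-7) = +21°C.
Density altitude = 11000 + 120 × (21) = 13520 ft.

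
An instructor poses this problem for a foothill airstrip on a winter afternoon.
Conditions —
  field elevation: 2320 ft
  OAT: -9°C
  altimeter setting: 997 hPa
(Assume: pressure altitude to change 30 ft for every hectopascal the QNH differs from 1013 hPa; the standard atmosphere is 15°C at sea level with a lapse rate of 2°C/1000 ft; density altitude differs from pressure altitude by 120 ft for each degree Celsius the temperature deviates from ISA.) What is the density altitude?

Pressure altitude = 2320 + (1013 − 997) × 30 = 2320 + (+480) = 2800 ft.
ISA temperature at 2800 ft = 15 − 2 × (2800/1000) = 9.4°C.
ISA deviation = -9 − 9.4 = -18.4°C.
Density altitude = 2800 + 120 × (-18.4) = 592 ft.

592 ft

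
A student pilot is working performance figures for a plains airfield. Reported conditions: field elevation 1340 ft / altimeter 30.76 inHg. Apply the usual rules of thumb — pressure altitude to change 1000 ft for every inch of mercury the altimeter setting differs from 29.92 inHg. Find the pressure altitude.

Pressure correction = (29.92 − 30.76) × 1000 = -840 ft.
Pressure altitude = 1340 + (-840) = 500 ft.

500 ft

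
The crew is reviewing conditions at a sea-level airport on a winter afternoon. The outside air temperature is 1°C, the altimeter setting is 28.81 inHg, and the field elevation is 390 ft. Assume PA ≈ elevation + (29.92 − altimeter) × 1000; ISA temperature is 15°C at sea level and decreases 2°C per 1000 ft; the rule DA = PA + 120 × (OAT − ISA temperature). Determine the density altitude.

Pressure altitude = 390 + (29.92 − 28.81) × 1000 = 390 + (+1110) = 1500 ft.
ISA temperature at 1500 ft = 15 − 2 × (1500/1000) = 12°C.
ISA deviation = 1 − 12 = -11°C.
Density altitude = 1500 + 120 × (-11) = 180 ft.

180 ft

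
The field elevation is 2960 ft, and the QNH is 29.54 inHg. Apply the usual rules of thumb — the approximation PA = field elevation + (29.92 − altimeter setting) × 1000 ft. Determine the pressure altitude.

Pressure correction = (29.92 − 29.54) × 1000 = +380 ft.
Pressure altitude = 2960 + (+380) = 3340 ft.

3340 ft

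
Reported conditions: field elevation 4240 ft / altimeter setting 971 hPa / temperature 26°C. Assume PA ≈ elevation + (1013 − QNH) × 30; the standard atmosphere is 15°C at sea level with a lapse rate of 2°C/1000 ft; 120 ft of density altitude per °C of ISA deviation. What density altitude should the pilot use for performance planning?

8140 ft

Pressure altitude = 4240 + (1013 − 971) × 30 = 4240 + (+1260) = 5500 ft.
ISA temperature at 5500 ft = 15 − 2 × (5500/1000) = 4°C.
ISA deviation = 26 − 4 = +22°C.
Density altitude = 5500 + 120 × (22) = 8140 ft.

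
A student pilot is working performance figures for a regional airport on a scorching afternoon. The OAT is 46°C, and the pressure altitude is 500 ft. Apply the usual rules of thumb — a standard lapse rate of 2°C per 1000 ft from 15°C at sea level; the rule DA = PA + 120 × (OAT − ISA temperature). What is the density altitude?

4340 ft

ISA temperature at 500 ft = 15 − 2 × (500/1000) = 14°C.
ISA deviation = 46 − 14 = +32°C.
Density altitude = 500 + 120 × (32) = 500 + (+3840) = 4340 ft.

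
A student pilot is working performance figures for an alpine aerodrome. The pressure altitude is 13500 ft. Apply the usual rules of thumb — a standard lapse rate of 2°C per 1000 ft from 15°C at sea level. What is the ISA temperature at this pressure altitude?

-12°C

ISA temperature = 15 − 2 × (13500/1000) = 15 − 27 = -12°C.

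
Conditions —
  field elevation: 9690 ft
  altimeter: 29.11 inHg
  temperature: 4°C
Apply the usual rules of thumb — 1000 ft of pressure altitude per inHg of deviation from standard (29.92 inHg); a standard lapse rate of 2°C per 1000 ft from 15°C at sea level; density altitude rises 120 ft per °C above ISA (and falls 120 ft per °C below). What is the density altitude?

11700 ft

Pressure altitude = 9690 + (29.92 − 29.11) × 1000 = 9690 + (+810) = 10500 ft.
ISA temperature at 10500 ft = 15 − 2 × (10500/1000) = -6°C.
ISA deviation = 4 − (-6) = +10°C.
Density altitude = 10500 + 120 × (10) = 11700 ft.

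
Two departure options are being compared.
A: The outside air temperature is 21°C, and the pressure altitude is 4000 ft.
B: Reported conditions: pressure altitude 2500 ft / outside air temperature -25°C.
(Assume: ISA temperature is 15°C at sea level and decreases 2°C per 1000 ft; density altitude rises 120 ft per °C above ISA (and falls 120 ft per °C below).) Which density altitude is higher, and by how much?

A by 7380 ft

A: ISA temp = 7°C, deviation +14°C, DA = 4000 + 120 × 14 = 5680 ft.
B: ISA temp = 10°C, deviation -35°C, DA = 2500 + 120 × (-35) = -1700 ft.
A is higher by 5680 − (-1700) = 7380 ft.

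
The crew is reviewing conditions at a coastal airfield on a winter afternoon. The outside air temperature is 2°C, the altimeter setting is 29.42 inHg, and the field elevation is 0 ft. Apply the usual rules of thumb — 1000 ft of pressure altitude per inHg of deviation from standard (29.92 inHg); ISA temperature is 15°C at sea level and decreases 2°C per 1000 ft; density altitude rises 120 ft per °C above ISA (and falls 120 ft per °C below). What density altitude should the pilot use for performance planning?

-940 ft

Pressure altitude = 0 + (29.92 − 29.42) × 1000 = 0 + (+500) = 500 ft.
ISA temperature at 500 ft = 15 − 2 × (500/1000) = 14°C.
ISA deviation = 2 − 14 = -12°C.
Density altitude = 500 + 120 × (-12) = -940 ft.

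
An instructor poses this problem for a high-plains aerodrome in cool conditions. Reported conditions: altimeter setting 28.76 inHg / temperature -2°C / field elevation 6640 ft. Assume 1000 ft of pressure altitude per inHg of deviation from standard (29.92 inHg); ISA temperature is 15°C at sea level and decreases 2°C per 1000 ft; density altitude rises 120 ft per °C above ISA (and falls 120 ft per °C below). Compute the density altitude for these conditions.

7632 ft

Pressure altitude = 6640 + (29.92 − 28.76) × 1000 = 6640 + (+1160) = 7800 ft.
ISA temperature at 7800 ft = 15 − 2 × (7800/1000) = -0.6°C.
ISA deviation = -2 − (-0.6) = -1.4°C.
Density altitude = 7800 + 120 × (-1.4) = 7632 ft.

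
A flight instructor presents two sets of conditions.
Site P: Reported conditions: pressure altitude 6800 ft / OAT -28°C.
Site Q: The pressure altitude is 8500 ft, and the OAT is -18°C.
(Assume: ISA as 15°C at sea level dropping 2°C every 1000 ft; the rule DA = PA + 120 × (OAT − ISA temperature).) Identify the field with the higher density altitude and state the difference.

Site Q by 3308 ft

Site P: ISA temp = 1.4°C, deviation -29.4°C, DA = 6800 + 120 × (-29.4) = 3272 ft.
Site Q: ISA temp = -2°C, deviation -16°C, DA = 8500 + 120 × (-16) = 6580 ft.
Site Q is higher by 6580 − 3272 = 3308 ft.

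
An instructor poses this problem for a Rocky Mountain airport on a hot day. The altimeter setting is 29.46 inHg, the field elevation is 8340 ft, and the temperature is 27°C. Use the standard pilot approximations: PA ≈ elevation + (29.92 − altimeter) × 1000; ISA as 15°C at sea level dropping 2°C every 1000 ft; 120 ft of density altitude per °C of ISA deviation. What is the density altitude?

12352 ft

Pressure altitude = 8340 + (29.92 − 29.46) × 1000 = 8340 + (+460) = 8800 ft.
ISA temperature at 8800 ft = 15 − 2 × (8800/1000) = -2.6°C.
ISA deviation = 27 − (-2.6) = +29.6°C.
Density altitude = 8800 + 120 × (29.6) = 12352 ft.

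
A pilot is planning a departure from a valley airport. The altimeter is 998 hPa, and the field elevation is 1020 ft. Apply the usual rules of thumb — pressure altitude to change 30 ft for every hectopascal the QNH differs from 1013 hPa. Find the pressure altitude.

Pressure correction = (1013 − 998) × 30 = +450 ft.
Pressure altitude = 1020 + (+450) = 1470 ft.

1470 ft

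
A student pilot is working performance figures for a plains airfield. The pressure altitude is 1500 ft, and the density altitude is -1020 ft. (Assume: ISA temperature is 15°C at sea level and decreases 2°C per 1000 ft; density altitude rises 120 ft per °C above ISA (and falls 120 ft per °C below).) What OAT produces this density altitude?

-9°C

Density altitude − pressure altitude = -1020 − 1500 = -2520 ft.
At 120 ft/°C that is an ISA deviation of -2520/120 = -21°C.
ISA temperature at 1500 ft = 15 − 2 × (1500/1000) = 12°C.
OAT = ISA + deviation = 12 + (-21) = -9°C.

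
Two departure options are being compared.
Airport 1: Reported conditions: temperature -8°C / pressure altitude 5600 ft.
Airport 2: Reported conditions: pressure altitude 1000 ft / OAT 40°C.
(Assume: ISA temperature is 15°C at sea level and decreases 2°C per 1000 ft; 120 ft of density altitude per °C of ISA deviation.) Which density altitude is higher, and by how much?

Airport 2 by 56 ft

Airport 1: ISA temp = 3.8°C, deviation -11.8°C, DA = 5600 + 120 × (-11.8) = 4184 ft.
Airport 2: ISA temp = 13°C, deviation +27°C, DA = 1000 + 120 × 27 = 4240 ft.
Airport 2 is higher by 4240 − 4184 = 56 ft.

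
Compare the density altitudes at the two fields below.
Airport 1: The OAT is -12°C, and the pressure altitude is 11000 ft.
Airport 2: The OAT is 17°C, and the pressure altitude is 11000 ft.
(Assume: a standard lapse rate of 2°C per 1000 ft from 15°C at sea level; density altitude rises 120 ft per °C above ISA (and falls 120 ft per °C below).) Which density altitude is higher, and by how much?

Airport 2 by 3480 ft

Airport 1: ISA temp = -7°C, deviation -5°C, DA = 11000 + 120 × (-5) = 10400 ft.
Airport 2: ISA temp = -7°C, deviation +24°C, DA = 11000 + 120 × 24 = 13880 ft.
Airport 2 is higher by 13880 − 10400 = 3480 ft.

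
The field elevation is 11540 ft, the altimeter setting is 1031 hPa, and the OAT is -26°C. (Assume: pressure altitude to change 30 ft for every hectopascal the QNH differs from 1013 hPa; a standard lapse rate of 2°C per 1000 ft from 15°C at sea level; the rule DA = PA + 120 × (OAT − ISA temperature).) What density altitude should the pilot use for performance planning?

8720 ft

Pressure altitude = 11540 + (1013 − 1031) × 30 = 11540 + (-540) = 11000 ft.
ISA temperature at 11000 ft = 15 − 2 × (11000/1000) = -7°C.
ISA deviation = -26 − (-7) = -19°C.
Density altitude = 11000 + 120 × (-19) = 8720 ft.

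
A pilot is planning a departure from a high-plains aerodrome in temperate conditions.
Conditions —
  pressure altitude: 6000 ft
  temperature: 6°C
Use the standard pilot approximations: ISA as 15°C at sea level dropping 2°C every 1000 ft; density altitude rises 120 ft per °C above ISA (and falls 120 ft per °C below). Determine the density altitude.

6360 ft

ISA temperature at 6000 ft = 15 − 2 × (6000/1000) = 3°C.
ISA deviation = 6 − 3 = +3°C.
Density altitude = 6000 + 120 × (3) = 6000 + (+360) = 6360 ft.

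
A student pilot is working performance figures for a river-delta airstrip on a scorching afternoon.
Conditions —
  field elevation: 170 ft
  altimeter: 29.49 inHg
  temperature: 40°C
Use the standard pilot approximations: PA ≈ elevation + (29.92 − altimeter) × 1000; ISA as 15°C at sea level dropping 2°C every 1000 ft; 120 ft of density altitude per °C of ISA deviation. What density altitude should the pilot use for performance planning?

3744 ft

Pressure altitude = 170 + (29.92 − 29.49) × 1000 = 170 + (+430) = 600 ft.
ISA temperature at 600 ft = 15 − 2 × (600/1000) = 13.8°C.
ISA deviation = 40 − 13.8 = +26.2°C.
Density altitude = 600 + 120 × (26.2) = 3744 ft.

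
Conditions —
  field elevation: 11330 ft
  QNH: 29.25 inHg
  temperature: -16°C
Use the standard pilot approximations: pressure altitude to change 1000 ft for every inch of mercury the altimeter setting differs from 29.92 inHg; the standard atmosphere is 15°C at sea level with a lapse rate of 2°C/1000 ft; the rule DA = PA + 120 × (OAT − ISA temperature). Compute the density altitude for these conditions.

11160 ft

Pressure altitude = 11330 + (29.92 − 29.25) × 1000 = 11330 + (+670) = 12000 ft.
ISA temperature at 12000 ft = 15 − 2 × (12000/1000) = -9°C.
ISA deviation = -16 − (-9) = -7°C.
Density altitude = 12000 + 120 × (-7) = 11160 ft.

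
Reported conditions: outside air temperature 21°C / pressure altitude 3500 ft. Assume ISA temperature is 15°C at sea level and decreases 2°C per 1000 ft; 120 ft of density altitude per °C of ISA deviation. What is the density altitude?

ISA temperature at 3500 ft = 15 − 2 × (3500/1000) = 8°C.
ISA deviation = 21 − 8 = +13°C.
Density altitude = 3500 + 120 × (13) = 3500 + (+1560) = 5060 ft.

5060 ft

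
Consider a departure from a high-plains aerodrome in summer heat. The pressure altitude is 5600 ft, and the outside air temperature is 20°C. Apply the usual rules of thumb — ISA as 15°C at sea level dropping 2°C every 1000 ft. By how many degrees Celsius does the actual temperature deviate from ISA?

ISA+16.2°C

ISA temperature at 5600 ft = 15 − 2 × (5600/1000) = 3.8°C.
Deviation = OAT − ISA = 20 − 3.8 = +16.2°C.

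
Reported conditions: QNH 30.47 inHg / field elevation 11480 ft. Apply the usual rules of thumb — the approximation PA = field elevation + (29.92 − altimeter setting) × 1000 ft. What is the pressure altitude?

10930 ft

Pressure correction = (29.92 − 30.47) × 1000 = -550 ft.
Pressure altitude = 11480 + (-550) = 10930 ft.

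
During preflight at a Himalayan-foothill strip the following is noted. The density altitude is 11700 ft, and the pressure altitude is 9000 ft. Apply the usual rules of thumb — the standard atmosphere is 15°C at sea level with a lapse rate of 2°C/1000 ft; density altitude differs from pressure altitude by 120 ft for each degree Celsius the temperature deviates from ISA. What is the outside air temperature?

Density altitude − pressure altitude = 11700 − 9000 = +2700 ft.
At 120 ft/°C that is an ISA deviation of 2700/120 = +22.5°C.
ISA temperature at 9000 ft = 15 − 2 × (9000/1000) = -3°C.
OAT = ISA + deviation = -3 + (+22.5) = 19.5°C.

19.5°C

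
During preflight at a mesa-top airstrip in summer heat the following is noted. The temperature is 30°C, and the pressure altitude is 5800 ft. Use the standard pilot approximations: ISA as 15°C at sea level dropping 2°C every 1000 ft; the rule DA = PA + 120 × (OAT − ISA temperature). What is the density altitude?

8992 ft

ISA temperature at 5800 ft = 15 − 2 × (5800/1000) = 3.4°C.
ISA deviation = 30 − 3.4 = +26.6°C.
Density altitude = 5800 + 120 × (26.6) = 5800 + (+3192) = 8992 ft.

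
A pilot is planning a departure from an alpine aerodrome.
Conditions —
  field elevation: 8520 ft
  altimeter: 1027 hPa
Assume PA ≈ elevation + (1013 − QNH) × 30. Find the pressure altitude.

Pressure correction = (1013 − 1027) × 30 = -420 ft.
Pressure altitude = 8520 + (-420) = 8100 ft.

8100 ft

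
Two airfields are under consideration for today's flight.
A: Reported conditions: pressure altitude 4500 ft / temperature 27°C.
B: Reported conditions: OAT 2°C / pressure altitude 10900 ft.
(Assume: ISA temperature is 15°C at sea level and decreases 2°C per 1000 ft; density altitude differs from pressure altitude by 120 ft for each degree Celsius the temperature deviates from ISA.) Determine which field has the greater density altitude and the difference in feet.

A: ISA temp = 6°C, deviation +21°C, DA = 4500 + 120 × 21 = 7020 ft.
B: ISA temp = -6.8°C, deviation +8.8°C, DA = 10900 + 120 × 8.8 = 11956 ft.
B is higher by 11956 − 7020 = 4936 ft.

B by 4936 ft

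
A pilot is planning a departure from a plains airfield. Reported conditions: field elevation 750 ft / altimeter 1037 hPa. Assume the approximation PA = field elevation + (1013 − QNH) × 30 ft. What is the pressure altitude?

30 ft

Pressure correction = (1013 − 1037) × 30 = -720 ft.
Pressure altitude = 750 + (-720) = 30 ft.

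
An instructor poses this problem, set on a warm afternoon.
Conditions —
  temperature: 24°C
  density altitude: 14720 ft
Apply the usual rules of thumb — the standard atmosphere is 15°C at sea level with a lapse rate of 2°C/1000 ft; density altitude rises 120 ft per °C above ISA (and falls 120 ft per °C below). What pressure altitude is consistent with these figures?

11000 ft

DA = PA + 120 × (OAT − (15 − 2·PA/1000)) = PA + 120·OAT − 1800 + 0.24·PA = 1.24·PA + 120·OAT − 1800.
So 1.24·PA = 14720 − 120 × 24 + 1800 = 13640.
PA = 13640 / 1.24 = 11000 ft.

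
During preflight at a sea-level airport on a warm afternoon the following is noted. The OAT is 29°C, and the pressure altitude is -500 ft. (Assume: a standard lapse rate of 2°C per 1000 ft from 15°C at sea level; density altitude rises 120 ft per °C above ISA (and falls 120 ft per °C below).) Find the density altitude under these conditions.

1060 ft

ISA temperature at -500 ft = 15 − 2 × (-500/1000) = 16°C.
ISA deviation = 29 − 16 = +13°C.
Density altitude = -500 + 120 × (13) = -500 + (+1560) = 1060 ft.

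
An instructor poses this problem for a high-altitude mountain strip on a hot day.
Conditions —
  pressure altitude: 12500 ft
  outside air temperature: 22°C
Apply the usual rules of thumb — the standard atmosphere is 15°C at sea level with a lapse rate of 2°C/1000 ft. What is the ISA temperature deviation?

ISA+32°C

ISA temperature at 12500 ft = 15 − 2 × (12500/1000) = -10°C.
Deviation = OAT − ISA = 22 − (-10) = +32°C.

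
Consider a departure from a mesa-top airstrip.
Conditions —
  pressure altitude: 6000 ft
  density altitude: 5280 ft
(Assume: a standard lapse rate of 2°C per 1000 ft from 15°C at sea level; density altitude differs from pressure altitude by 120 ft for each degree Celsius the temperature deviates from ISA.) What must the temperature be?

Density altitude − pressure altitude = 5280 − 6000 = -720 ft.
At 120 ft/°C that is an ISA deviation of -720/120 = -6°C.
ISA temperature at 6000 ft = 15 − 2 × (6000/1000) = 3°C.
OAT = ISA + deviation = 3 + (-6) = -3°C.

-3°C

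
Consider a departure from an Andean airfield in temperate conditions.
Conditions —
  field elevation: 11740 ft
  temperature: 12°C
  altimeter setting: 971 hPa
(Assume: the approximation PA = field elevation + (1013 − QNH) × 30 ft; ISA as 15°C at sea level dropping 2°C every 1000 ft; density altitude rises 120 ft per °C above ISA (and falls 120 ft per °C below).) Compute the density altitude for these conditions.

15760 ft

Pressure altitude = 11740 + (1013 − 971) × 30 = 11740 + (+1260) = 13000 ft.
ISA temperature at 13000 ft = 15 − 2 × (13000/1000) = -11°C.
ISA deviation = 12 − (-11) = +23°C.
Density altitude = 13000 + 120 × (23) = 15760 ft.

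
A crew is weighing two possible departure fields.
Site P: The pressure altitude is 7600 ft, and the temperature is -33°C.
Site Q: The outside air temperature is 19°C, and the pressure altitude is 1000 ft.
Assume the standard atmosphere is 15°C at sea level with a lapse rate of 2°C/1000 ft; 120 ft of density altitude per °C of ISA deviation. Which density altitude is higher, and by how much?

Site P by 1944 ft

Site P: ISA temp = -0.2°C, deviation -32.8°C, DA = 7600 + 120 × (-32.8) = 3664 ft.
Site Q: ISA temp = 13°C, deviation +6°C, DA = 1000 + 120 × 6 = 1720 ft.
Site P is higher by 3664 − 1720 = 1944 ft.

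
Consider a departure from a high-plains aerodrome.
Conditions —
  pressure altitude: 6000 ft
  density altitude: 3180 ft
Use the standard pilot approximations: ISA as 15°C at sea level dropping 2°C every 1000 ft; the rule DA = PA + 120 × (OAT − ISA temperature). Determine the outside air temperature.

Density altitude − pressure altitude = 3180 − 6000 = -2820 ft.
At 120 ft/°C that is an ISA deviation of -2820/120 = -23.5°C.
ISA temperature at 6000 ft = 15 − 2 × (6000/1000) = 3°C.
OAT = ISA + deviation = 3 + (-23.5) = -20.5°C.

-20.5°C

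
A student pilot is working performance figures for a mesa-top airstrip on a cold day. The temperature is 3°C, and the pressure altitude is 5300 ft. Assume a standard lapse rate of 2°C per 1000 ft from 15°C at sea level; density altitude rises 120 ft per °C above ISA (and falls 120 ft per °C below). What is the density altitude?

ISA temperature at 5300 ft = 15 − 2 × (5300/1000) = 4.4°C.
ISA deviation = 3 − 4.4 = -1.4°C.
Density altitude = 5300 + 120 × (-1.4) = 5300 + (-168) = 5132 ft.

5132 ft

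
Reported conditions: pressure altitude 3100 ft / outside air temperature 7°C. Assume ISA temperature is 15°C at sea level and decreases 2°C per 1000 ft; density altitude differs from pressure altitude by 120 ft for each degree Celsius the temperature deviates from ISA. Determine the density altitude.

ISA temperature at 3100 ft = 15 − 2 × (3100/1000) = 8.8°C.
ISA deviation = 7 − 8.8 = -1.8°C.
Density altitude = 3100 + 120 × (-1.8) = 3100 + (-216) = 2884 ft.

2884 ft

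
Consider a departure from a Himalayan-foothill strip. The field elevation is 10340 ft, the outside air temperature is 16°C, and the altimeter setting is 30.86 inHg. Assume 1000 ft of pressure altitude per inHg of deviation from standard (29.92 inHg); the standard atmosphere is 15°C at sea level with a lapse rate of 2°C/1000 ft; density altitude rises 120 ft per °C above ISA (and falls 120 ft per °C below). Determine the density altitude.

Pressure altitude = 10340 + (29.92 − 30.86) × 1000 = 10340 + (-940) = 9400 ft.
ISA temperature at 9400 ft = 15 − 2 × (9400/1000) = -3.8°C.
ISA deviation = 16 − (-3.8) = +19.8°C.
Density altitude = 9400 + 120 × (19.8) = 11776 ft.

11776 ft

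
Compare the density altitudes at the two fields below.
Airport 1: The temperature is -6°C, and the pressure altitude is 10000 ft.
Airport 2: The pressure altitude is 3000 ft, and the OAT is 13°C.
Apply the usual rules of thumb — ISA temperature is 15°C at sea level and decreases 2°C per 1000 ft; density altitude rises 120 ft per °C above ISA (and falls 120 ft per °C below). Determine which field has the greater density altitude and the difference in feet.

Airport 1 by 6400 ft

Airport 1: ISA temp = -5°C, deviation -1°C, DA = 10000 + 120 × (-1) = 9880 ft.
Airport 2: ISA temp = 9°C, deviation +4°C, DA = 3000 + 120 × 4 = 3480 ft.
Airport 1 is higher by 9880 − 3480 = 6400 ft.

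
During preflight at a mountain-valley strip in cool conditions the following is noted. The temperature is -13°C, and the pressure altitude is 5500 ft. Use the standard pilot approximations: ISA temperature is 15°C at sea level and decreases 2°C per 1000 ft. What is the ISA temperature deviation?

ISA temperature at 5500 ft = 15 − 2 × (5500/1000) = 4°C.
Deviation = OAT − ISA = -13 − 4 = -17°C.

ISA-17°C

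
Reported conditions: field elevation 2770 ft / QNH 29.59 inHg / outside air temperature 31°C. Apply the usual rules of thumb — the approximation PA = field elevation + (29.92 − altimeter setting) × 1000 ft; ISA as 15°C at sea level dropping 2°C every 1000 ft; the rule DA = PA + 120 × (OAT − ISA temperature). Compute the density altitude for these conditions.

5764 ft

Pressure altitude = 2770 + (29.92 − 29.59) × 1000 = 2770 + (+330) = 3100 ft.
ISA temperature at 3100 ft = 15 − 2 × (3100/1000) = 8.8°C.
ISA deviation = 31 − 8.8 = +22.2°C.
Density altitude = 3100 + 120 × (22.2) = 5764 ft.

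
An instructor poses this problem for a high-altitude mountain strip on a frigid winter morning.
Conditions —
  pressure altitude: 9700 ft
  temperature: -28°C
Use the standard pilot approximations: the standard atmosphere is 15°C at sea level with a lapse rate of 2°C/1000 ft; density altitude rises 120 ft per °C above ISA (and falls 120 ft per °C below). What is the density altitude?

6868 ft

ISA temperature at 9700 ft = 15 − 2 × (9700/1000) = -4.4°C.
ISA deviation = -28 − (-4.4) = -23.6°C.
Density altitude = 9700 + 120 × (-23.6) = 9700 + (-2832) = 6868 ft.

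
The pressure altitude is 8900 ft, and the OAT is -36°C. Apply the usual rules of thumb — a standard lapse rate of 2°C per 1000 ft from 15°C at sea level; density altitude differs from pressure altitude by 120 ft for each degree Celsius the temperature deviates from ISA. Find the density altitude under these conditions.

4916 ft

ISA temperature at 8900 ft = 15 − 2 × (8900/1000) = -2.8°C.
ISA deviation = -36 − (-2.8) = -33.2°C.
Density altitude = 8900 + 120 × (-33.2) = 8900 + (-3984) = 4916 ft.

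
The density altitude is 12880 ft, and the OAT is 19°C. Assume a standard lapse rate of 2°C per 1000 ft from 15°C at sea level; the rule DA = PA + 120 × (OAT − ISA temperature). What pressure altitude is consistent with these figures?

DA = PA + 120 × (OAT − (15 − 2·PA/1000)) = PA + 120·OAT − 1800 + 0.24·PA = 1.24·PA + 120·OAT − 1800.
So 1.24·PA = 12880 − 120 × 19 + 1800 = 12400.
PA = 12400 / 1.24 = 10000 ft.

10000 ft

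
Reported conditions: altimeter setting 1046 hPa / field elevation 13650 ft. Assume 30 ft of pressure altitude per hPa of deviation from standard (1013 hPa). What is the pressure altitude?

Pressure correction = (1013 − 1046) × 30 = -990 ft.
Pressure altitude = 13650 + (-990) = 12660 ft.

12660 ft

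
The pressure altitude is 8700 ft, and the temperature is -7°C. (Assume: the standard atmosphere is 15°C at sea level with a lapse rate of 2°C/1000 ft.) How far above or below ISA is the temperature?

ISA temperature at 8700 ft = 15 − 2 × (8700/1000) = -2.4°C.
Deviation = OAT − ISA = -7 − (-2.4) = -4.6°C.

ISA-4.6°C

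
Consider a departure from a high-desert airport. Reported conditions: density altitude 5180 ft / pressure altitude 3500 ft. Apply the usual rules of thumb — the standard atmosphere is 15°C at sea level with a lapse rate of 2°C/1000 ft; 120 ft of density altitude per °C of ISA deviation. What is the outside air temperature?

22°C

Density altitude − pressure altitude = 5180 − 3500 = +1680 ft.
At 120 ft/°C that is an ISA deviation of 1680/120 = +14°C.
ISA temperature at 3500 ft = 15 − 2 × (3500/1000) = 8°C.
OAT = ISA + deviation = 8 + (+14) = 22°C.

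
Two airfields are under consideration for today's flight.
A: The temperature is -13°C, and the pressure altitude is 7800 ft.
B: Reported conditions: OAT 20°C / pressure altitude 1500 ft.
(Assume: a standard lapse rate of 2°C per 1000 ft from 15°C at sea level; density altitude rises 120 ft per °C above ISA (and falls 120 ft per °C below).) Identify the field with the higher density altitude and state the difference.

A by 3852 ft

A: ISA temp = -0.6°C, deviation -12.4°C, DA = 7800 + 120 × (-12.4) = 6312 ft.
B: ISA temp = 12°C, deviation +8°C, DA = 1500 + 120 × 8 = 2460 ft.
A is higher by 6312 − 2460 = 3852 ft.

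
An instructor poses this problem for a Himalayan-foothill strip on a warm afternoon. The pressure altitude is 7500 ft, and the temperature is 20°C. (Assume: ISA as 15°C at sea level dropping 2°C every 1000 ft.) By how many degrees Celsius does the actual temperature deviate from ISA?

ISA+20°C

ISA temperature at 7500 ft = 15 − 2 × (7500/1000) = 0°C.
Deviation = OAT − ISA = 20 − 0 = +20°C.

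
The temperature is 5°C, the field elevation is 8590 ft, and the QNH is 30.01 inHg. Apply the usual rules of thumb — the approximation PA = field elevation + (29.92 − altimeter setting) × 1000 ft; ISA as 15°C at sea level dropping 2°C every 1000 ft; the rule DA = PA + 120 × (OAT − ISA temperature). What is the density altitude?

Pressure altitude = 8590 + (29.92 − 30.01) × 1000 = 8590 + (-90) = 8500 ft.
ISA temperature at 8500 ft = 15 − 2 × (8500/1000) = -2°C.
ISA deviation = 5 − (-2) = +7°C.
Density altitude = 8500 + 120 × (7) = 9340 ft.

9340 ft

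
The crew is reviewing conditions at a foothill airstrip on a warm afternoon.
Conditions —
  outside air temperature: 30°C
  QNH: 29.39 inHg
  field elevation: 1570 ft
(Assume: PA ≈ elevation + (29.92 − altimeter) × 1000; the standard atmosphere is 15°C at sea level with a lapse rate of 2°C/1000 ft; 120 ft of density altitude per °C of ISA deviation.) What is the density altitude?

Pressure altitude = 1570 + (29.92 − 29.39) × 1000 = 1570 + (+530) = 2100 ft.
ISA temperature at 2100 ft = 15 − 2 × (2100/1000) = 10.8°C.
ISA deviation = 30 − 10.8 = +19.2°C.
Density altitude = 2100 + 120 × (19.2) = 4404 ft.

4404 ft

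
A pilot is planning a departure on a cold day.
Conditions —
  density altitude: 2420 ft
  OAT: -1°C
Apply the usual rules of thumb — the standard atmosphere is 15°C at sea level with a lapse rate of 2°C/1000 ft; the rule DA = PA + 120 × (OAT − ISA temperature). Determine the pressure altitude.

DA = PA + 120 × (OAT − (15 − 2·PA/1000)) = PA + 120·OAT − 1800 + 0.24·PA = 1.24·PA + 120·OAT − 1800.
So 1.24·PA = 2420 − 120 × (-1) + 1800 = 4340.
PA = 4340 / 1.24 = 3500 ft.

3500 ft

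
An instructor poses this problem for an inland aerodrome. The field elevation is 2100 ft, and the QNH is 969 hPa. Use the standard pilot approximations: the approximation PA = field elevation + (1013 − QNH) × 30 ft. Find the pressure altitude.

3420 ft

Pressure correction = (1013 − 969) × 30 = +1320 ft.
Pressure altitude = 2100 + (+1320) = 3420 ft.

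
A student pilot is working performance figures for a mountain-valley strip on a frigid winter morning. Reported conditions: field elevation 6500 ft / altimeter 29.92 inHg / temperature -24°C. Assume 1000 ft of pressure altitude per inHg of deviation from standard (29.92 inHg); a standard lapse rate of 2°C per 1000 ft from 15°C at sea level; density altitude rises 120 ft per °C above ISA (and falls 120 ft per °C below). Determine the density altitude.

3380 ft

Pressure altitude = 6500 + (29.92 − 29.92) × 1000 = 6500 + (0) = 6500 ft.
ISA temperature at 6500 ft = 15 − 2 × (6500/1000) = 2°C.
ISA deviation = -24 − 2 = -26°C.
Density altitude = 6500 + 120 × (-26) = 3380 ft.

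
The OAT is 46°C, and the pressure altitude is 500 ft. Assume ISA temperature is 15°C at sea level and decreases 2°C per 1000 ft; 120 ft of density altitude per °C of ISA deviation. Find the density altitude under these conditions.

ISA temperature at 500 ft = 15 − 2 × (500/1000) = 14°C.
ISA deviation = 46 − 14 = +32°C.
Density altitude = 500 + 120 × (32) = 500 + (+3840) = 4340 ft.

4340 ft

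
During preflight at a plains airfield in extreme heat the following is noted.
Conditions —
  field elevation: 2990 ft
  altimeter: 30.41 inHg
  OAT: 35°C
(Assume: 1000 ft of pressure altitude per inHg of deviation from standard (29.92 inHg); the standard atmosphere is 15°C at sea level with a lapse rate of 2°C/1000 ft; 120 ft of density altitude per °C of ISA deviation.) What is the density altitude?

5500 ft

Pressure altitude = 2990 + (29.92 − 30.41) × 1000 = 2990 + (-490) = 2500 ft.
ISA temperature at 2500 ft = 15 − 2 × (2500/1000) = 10°C.
ISA deviation = 35 − 10 = +25°C.
Density altitude = 2500 + 120 × (25) = 5500 ft.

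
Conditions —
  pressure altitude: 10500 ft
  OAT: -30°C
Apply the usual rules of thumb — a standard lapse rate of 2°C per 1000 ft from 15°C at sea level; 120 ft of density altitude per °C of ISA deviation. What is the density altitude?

ISA temperature at 10500 ft = 15 − 2 × (10500/1000) = -6°C.
ISA deviation = -30 − (-6) = -24°C.
Density altitude = 10500 + 120 × (-24) = 10500 + (-2880) = 7620 ft.

7620 ft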